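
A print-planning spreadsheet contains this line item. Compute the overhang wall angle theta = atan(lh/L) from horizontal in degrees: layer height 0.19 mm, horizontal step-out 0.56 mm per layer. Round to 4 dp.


angle = atan(0.19/0.56) = 18.7413 degrees


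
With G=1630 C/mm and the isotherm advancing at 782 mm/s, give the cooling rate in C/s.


CR = 1630 * 782 = 1274660 C/s


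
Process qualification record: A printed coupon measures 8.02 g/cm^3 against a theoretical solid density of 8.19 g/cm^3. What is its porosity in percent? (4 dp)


Porosity = (1-8.02/8.19)*100 = 2.0757 %


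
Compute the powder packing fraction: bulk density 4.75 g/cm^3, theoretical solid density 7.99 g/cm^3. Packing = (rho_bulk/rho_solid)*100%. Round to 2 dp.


Packing = (4.75/7.99)*100 = 59.45 %


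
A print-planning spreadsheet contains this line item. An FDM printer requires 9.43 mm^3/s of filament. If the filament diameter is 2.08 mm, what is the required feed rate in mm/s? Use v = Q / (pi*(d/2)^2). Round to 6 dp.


A = pi*(2.08/2)^2 = 3.397947
v = 9.43 / 3.397947 = 2.775205 mm/s


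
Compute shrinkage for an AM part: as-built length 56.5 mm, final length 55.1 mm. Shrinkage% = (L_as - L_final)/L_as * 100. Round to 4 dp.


Shrinkage = ((56.5-55.1)/56.5)*100 = 2.4779 %


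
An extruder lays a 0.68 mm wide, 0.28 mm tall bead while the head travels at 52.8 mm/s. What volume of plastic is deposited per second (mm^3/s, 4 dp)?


Rate = 0.68 * 0.28 * 52.8 = 10.0531 mm^3/s


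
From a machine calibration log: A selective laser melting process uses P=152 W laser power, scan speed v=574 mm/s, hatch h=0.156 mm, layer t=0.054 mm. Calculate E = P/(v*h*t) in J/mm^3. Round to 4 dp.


E = 152 / (574*0.156*0.054) = 31.435 J/mm^3


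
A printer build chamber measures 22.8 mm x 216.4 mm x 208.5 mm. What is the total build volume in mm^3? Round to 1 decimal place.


V = 22.8 * 216.4 * 208.5 = 1028722.3 mm^3


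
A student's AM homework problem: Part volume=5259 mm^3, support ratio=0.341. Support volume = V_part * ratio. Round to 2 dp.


V_support = 5259 * 0.341 = 1793.32 mm^3


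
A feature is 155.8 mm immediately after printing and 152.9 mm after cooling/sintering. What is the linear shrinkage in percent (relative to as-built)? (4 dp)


Shrinkage = ((155.8-152.9)/155.8)*100 = 1.8614 %


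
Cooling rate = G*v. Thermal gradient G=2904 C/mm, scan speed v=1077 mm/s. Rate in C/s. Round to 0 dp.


CR = 2904 * 1077 = 3127608 C/s


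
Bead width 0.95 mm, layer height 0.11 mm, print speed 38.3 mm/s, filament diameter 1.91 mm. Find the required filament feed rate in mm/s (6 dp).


Q = 0.95 * 0.11 * 38.3 = 4.00235 mm^3/s
A_fil = pi*(1.91/2)^2 = 2.86521104 mm^2
v_feed = 4.00235 / 2.86521104 = 1.396878 mm/s


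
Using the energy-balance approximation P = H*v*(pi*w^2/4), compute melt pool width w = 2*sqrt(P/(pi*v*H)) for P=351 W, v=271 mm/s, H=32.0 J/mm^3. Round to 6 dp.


w = 2*sqrt(351/(pi*271*32.0)) = 0.227012 mm


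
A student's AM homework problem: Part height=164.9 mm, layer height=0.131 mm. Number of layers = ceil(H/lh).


Layers = ceil(164.9/0.131) = 1259


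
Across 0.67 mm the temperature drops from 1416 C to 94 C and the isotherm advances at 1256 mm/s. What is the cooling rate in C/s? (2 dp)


G = (1416-94)/0.67 = 1973.13432836 C/mm
CR = 1973.13432836 * 1256 = 2478256.72 C/s


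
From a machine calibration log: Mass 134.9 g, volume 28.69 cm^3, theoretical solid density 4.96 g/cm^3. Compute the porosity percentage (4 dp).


rho_part = 134.9 / 28.69 = 4.70198675 g/cm^3
Porosity = (1 - 4.70198675/4.96)*100 = 5.2019 %


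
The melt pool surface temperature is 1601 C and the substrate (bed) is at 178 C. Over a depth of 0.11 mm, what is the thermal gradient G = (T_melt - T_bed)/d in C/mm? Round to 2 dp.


G = (1601-178)/0.11 = 12936.36 C/mm


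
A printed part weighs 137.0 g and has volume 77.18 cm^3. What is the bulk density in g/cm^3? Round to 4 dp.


rho = 137.0 / 77.18 = 1.7751 g/cm^3


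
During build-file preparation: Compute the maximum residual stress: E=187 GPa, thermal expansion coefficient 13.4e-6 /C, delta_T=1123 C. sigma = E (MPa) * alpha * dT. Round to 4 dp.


sigma = 187*1000 * 13.4e-6 * 1123 = 2814.0134 MPa


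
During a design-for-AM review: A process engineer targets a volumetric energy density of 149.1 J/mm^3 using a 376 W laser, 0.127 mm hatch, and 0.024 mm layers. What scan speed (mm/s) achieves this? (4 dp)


v = 376 / (149.1*0.127*0.024) = 827.3614 mm/s


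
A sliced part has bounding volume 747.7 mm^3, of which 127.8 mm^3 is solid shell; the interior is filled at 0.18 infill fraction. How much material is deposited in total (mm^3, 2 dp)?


V_infill = (747.7 - 127.8) * 0.18 = 111.58
V_total = 127.8 + 111.58 = 239.38 mm^3


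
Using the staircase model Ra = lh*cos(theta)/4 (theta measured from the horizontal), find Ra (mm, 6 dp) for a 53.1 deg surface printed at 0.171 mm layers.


Ra = 0.171 * cos(53.1) / 4 = 0.025668 mm


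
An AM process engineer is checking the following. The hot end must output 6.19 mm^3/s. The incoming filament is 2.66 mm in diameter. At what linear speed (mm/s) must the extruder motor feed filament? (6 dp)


A = pi*(2.66/2)^2 = 5.557163
v = 6.19 / 5.557163 = 1.113878 mm/s


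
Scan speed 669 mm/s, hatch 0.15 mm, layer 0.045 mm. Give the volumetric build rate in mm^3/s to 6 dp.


Rate = 669 * 0.15 * 0.045 = 4.51575 mm^3/s


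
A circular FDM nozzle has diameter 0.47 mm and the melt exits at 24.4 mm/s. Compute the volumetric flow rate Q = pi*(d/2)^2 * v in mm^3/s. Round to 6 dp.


A = pi*(0.47/2)^2 = 0.17349445 mm^2
Q = 0.17349445 * 24.4 = 4.233265 mm^3/s


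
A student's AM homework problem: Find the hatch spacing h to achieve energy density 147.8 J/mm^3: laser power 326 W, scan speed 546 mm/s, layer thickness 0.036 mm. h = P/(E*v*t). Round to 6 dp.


h = 326 / (147.8*546*0.036) = 0.112214 mm


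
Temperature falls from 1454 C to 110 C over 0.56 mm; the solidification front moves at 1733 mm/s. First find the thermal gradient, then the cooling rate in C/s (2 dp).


G = (1454-110)/0.56 = 2400.0 C/mm
CR = 2400.0 * 1733 = 4159200.0 C/s


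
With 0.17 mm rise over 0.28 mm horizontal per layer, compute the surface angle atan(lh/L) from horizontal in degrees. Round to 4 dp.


angle = atan(0.17/0.28) = 31.2637 degrees


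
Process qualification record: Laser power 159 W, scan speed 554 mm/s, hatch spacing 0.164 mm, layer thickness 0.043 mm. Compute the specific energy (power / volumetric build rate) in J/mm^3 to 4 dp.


Build rate = 554 * 0.164 * 0.043 = 3.906808 mm^3/s
SE = 159 / 3.906808 = 40.6982 J/mm^3


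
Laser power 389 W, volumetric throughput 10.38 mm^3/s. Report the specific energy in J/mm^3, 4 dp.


SE = 389 / 10.38 = 37.4759 J/mm^3


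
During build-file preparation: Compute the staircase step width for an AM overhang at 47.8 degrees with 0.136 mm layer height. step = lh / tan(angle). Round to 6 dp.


step = 0.136 / tan(47.8) = 0.123317 mm


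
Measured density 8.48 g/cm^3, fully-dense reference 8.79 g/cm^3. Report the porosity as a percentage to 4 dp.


Porosity = (1-8.48/8.79)*100 = 3.5267 %


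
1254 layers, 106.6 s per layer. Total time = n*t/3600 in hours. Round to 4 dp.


t = 1254 * 106.6 / 3600 = 37.1323 hrs


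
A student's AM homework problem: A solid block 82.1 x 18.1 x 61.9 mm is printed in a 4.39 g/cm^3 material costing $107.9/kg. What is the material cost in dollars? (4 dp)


V = 82.1 * 18.1 * 61.9 = 91984.019 mm^3 = 91.984019 cm^3
Mass = 91.984019 * 4.39 / 1000 = 0.40380984 kg
Cost = 0.40380984 * 107.9 = 43.5711 $


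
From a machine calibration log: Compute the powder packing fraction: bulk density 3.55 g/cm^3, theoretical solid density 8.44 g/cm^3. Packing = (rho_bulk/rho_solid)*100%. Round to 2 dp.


Packing = (3.55/8.44)*100 = 42.06 %


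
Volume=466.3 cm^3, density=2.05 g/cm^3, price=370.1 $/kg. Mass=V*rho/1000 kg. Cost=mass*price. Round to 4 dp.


Mass = 466.3*2.05/1000 = 0.955915 kg
Cost = 0.955915 * 370.1 = 353.7841 $


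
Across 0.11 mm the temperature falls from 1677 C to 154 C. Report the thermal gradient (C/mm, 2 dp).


G = (1677-154)/0.11 = 13845.45 C/mm


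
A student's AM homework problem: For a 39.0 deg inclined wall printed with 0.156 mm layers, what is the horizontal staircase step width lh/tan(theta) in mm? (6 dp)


step = 0.156 / tan(39.0) = 0.192644 mm


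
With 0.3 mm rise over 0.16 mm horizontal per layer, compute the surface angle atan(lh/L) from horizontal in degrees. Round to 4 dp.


angle = atan(0.3/0.16) = 61.9275 degrees


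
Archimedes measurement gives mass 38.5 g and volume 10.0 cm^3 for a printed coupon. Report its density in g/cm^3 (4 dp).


rho = 38.5 / 10.0 = 3.85 g/cm^3


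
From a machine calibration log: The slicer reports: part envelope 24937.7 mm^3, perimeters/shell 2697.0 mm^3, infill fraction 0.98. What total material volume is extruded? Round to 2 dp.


V_infill = (24937.7 - 2697.0) * 0.98 = 21795.89
V_total = 2697.0 + 21795.89 = 24492.89 mm^3


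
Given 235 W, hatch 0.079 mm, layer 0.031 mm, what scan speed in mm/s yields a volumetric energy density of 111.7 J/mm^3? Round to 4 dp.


v = 235 / (111.7*0.079*0.031) = 859.0648 mm/s


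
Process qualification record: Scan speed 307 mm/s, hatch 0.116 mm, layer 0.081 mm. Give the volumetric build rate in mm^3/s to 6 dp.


Rate = 307 * 0.116 * 0.081 = 2.884572 mm^3/s


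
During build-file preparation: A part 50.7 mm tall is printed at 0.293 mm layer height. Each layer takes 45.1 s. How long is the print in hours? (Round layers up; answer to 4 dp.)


Layers = ceil(50.7/0.293) = 174
t = 174 * 45.1 / 3600 = 2.1798 hrs


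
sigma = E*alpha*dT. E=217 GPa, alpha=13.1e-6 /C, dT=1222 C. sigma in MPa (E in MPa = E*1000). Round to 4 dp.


sigma = 217*1000 * 13.1e-6 * 1222 = 3473.7794 MPa


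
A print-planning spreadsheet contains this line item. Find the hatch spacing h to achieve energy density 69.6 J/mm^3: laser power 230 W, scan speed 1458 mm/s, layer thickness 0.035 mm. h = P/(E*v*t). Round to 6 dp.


h = 230 / (69.6*1458*0.035) = 0.064758 mm


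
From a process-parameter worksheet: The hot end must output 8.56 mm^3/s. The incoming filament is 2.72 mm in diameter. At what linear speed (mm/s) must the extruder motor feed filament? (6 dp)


A = pi*(2.72/2)^2 = 5.81069
v = 8.56 / 5.81069 = 1.473147 mm/s


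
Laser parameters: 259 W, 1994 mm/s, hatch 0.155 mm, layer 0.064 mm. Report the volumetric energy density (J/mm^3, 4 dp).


E = 259 / (1994*0.155*0.064) = 13.0937 J/mm^3


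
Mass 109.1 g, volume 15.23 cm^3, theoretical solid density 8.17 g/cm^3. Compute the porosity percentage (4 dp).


rho_part = 109.1 / 15.23 = 7.16349311 g/cm^3
Porosity = (1 - 7.16349311/8.17)*100 = 12.3195 %


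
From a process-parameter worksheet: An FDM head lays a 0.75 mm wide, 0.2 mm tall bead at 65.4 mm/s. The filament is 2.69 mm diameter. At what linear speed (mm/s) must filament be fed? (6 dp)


Q = 0.75 * 0.2 * 65.4 = 9.81 mm^3/s
A_fil = pi*(2.69/2)^2 = 5.68321965 mm^2
v_feed = 9.81 / 5.68321965 = 1.726134 mm/s


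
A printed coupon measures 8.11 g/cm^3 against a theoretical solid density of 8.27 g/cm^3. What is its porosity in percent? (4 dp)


Porosity = (1-8.11/8.27)*100 = 1.9347 %


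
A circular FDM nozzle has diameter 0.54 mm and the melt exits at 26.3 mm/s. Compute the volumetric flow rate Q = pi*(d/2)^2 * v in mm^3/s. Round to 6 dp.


A = pi*(0.54/2)^2 = 0.2290221 mm^2
Q = 0.2290221 * 26.3 = 6.023281 mm^3/s


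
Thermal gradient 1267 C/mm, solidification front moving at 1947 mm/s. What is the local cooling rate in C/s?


CR = 1267 * 1947 = 2466849 C/s


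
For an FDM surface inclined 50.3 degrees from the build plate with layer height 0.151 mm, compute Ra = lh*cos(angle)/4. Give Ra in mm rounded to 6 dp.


Ra = 0.151 * cos(50.3) / 4 = 0.024113 mm


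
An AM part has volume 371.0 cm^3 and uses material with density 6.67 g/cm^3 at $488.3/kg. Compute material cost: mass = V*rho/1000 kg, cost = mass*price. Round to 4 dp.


Mass = 371.0*6.67/1000 = 2.47457 kg
Cost = 2.47457 * 488.3 = 1208.3325 $


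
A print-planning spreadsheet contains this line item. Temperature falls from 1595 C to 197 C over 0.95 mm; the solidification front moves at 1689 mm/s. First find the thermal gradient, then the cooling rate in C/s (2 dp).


G = (1595-197)/0.95 = 1471.57894737 C/mm
CR = 1471.57894737 * 1689 = 2485496.84 C/s


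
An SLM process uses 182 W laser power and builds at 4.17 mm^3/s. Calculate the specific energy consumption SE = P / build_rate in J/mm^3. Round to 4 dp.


SE = 182 / 4.17 = 43.6451 J/mm^3


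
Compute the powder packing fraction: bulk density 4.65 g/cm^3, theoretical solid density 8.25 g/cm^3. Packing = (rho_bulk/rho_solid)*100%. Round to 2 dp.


Packing = (4.65/8.25)*100 = 56.36 %


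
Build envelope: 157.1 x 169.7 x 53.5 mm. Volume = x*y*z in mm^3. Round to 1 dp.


V = 157.1 * 169.7 * 53.5 = 1426303.0 mm^3


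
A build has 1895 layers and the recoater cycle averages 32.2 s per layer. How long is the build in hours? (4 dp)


t = 1895 * 32.2 / 3600 = 16.9497 hrs


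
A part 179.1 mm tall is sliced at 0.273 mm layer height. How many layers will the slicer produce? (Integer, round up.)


Layers = ceil(179.1/0.273) = 657


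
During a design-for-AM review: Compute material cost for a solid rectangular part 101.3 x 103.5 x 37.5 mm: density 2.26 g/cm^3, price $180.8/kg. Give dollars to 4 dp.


V = 101.3 * 103.5 * 37.5 = 393170.625 mm^3 = 393.170625 cm^3
Mass = 393.170625 * 2.26 / 1000 = 0.88856561 kg
Cost = 0.88856561 * 180.8 = 160.6527 $


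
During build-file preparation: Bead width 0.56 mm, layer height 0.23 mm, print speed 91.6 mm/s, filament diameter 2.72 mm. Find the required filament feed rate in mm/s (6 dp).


Q = 0.56 * 0.23 * 91.6 = 11.79808 mm^3/s
A_fil = pi*(2.72/2)^2 = 5.81068977 mm^2
v_feed = 11.79808 / 5.81068977 = 2.03041 mm/s


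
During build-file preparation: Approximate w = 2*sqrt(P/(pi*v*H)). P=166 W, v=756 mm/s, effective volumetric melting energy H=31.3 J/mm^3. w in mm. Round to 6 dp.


w = 2*sqrt(166/(pi*756*31.3)) = 0.09451 mm


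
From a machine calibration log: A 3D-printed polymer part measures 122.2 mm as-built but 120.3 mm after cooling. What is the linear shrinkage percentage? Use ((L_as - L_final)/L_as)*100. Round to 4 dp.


Shrinkage = ((122.2-120.3)/122.2)*100 = 1.5548 %


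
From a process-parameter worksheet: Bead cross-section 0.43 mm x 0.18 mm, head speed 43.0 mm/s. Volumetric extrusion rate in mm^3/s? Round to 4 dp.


Rate = 0.43 * 0.18 * 43.0 = 3.3282 mm^3/s


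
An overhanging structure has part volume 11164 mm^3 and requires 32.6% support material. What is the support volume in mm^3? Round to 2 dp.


V_support = 11164 * 0.326 = 3639.46 mm^3


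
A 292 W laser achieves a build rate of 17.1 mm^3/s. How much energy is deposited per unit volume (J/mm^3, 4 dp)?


SE = 292 / 17.1 = 17.076 J/mm^3


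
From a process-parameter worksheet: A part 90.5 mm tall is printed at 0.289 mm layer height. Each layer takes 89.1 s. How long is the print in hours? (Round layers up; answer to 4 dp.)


Layers = ceil(90.5/0.289) = 314
t = 314 * 89.1 / 3600 = 7.7715 hrs


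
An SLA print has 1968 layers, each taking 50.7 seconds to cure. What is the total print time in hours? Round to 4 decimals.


t = 1968 * 50.7 / 3600 = 27.716 hrs


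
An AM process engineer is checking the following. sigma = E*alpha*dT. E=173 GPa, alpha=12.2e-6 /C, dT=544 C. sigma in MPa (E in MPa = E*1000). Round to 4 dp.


sigma = 173*1000 * 12.2e-6 * 544 = 1148.1664 MPa


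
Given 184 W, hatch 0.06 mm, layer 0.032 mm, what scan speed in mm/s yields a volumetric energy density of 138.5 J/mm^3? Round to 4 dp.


v = 184 / (138.5*0.06*0.032) = 691.9374 mm/s


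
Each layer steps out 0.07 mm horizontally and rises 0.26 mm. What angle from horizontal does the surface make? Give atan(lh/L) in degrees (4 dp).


angle = atan(0.26/0.07) = 74.9315 degrees


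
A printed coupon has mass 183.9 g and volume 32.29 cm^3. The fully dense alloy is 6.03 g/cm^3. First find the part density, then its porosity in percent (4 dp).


rho_part = 183.9 / 32.29 = 5.69526169 g/cm^3
Porosity = (1 - 5.69526169/6.03)*100 = 5.5512 %


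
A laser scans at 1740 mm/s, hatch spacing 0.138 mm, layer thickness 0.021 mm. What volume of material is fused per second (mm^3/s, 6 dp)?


Rate = 1740 * 0.138 * 0.021 = 5.04252 mm^3/s


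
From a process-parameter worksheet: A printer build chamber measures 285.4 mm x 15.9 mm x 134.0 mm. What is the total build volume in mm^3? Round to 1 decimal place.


V = 285.4 * 15.9 * 134.0 = 608073.2 mm^3


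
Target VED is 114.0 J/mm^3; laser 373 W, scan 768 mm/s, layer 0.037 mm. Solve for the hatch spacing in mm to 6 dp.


h = 373 / (114.0*768*0.037) = 0.115144 mm


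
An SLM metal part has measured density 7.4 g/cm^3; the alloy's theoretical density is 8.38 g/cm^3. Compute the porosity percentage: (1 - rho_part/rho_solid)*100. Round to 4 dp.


Porosity = (1-7.4/8.38)*100 = 11.6945 %


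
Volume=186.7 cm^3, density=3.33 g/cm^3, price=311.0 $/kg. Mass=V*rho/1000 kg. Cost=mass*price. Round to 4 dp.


Mass = 186.7*3.33/1000 = 0.621711 kg
Cost = 0.621711 * 311.0 = 193.3521 $


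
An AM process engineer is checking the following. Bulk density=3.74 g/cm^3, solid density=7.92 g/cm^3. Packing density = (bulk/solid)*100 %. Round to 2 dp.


Packing = (3.74/7.92)*100 = 47.22 %


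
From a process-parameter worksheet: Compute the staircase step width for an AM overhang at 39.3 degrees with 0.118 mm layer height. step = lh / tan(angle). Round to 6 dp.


step = 0.118 / tan(39.3) = 0.144168 mm


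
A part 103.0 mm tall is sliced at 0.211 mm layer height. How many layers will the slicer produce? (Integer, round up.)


Layers = ceil(103.0/0.211) = 489


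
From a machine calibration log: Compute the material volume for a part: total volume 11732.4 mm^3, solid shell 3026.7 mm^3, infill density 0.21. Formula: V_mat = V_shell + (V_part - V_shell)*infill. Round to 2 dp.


V_infill = (11732.4 - 3026.7) * 0.21 = 1828.2
V_total = 3026.7 + 1828.2 = 4854.9 mm^3


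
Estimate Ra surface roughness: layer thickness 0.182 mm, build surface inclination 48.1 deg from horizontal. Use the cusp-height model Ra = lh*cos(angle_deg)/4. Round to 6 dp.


Ra = 0.182 * cos(48.1) / 4 = 0.030386 mm


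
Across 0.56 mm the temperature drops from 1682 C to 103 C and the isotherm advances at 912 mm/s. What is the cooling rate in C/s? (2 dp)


G = (1682-103)/0.56 = 2819.64285714 C/mm
CR = 2819.64285714 * 912 = 2571514.29 C/s


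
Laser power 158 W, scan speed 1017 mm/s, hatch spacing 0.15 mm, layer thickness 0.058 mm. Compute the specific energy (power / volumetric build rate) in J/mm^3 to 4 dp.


Build rate = 1017 * 0.15 * 0.058 = 8.8479 mm^3/s
SE = 158 / 8.8479 = 17.8573 J/mm^3


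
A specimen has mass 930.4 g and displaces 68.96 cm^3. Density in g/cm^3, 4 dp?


rho = 930.4 / 68.96 = 13.4919 g/cm^3


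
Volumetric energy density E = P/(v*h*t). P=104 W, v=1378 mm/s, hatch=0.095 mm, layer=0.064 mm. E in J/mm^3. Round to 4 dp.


E = 104 / (1378*0.095*0.064) = 12.4131 J/mm^3


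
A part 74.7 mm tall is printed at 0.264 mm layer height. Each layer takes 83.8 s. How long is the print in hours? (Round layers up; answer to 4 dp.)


Layers = ceil(74.7/0.264) = 283
t = 283 * 83.8 / 3600 = 6.5876 hrs


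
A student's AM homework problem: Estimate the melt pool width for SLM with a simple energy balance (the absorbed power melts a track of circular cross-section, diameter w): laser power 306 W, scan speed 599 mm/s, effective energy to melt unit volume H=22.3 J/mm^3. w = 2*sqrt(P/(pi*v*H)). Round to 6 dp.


w = 2*sqrt(306/(pi*599*22.3)) = 0.170785 mm


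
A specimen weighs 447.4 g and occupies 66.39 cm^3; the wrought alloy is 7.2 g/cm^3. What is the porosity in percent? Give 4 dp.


rho_part = 447.4 / 66.39 = 6.73896671 g/cm^3
Porosity = (1 - 6.73896671/7.2)*100 = 6.4032 %


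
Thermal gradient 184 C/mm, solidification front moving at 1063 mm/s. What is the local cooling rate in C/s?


CR = 184 * 1063 = 195592 C/s


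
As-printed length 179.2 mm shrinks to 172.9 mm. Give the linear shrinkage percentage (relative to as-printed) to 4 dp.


Shrinkage = ((179.2-172.9)/179.2)*100 = 3.5156 %


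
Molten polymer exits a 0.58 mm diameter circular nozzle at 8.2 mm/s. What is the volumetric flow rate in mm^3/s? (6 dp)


A = pi*(0.58/2)^2 = 0.26420794 mm^2
Q = 0.26420794 * 8.2 = 2.166505 mm^3/s


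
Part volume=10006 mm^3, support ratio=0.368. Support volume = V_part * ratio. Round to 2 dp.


V_support = 10006 * 0.368 = 3682.21 mm^3


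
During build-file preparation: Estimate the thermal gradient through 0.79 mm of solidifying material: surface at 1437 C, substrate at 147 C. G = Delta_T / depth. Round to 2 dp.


G = (1437-147)/0.79 = 1632.91 C/mm


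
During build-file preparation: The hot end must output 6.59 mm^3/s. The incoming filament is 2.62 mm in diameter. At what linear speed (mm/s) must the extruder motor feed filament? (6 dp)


A = pi*(2.62/2)^2 = 5.391287
v = 6.59 / 5.391287 = 1.222343 mm/s


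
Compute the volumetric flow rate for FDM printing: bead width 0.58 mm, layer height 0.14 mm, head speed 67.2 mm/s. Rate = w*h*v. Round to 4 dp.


Rate = 0.58 * 0.14 * 67.2 = 5.4566 mm^3/s


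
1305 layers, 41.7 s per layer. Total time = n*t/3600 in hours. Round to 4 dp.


t = 1305 * 41.7 / 3600 = 15.1163 hrs


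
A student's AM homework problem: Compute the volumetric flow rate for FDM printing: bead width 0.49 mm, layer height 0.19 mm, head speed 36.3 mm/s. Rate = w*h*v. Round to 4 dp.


Rate = 0.49 * 0.19 * 36.3 = 3.3795 mm^3/s


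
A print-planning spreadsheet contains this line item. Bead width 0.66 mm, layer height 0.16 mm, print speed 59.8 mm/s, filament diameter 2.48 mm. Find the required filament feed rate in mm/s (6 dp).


Q = 0.66 * 0.16 * 59.8 = 6.31488 mm^3/s
A_fil = pi*(2.48/2)^2 = 4.83051286 mm^2
v_feed = 6.31488 / 4.83051286 = 1.30729 mm/s


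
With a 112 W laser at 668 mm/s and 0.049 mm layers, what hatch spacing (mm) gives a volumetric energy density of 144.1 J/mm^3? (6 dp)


h = 112 / (144.1*668*0.049) = 0.023746 mm


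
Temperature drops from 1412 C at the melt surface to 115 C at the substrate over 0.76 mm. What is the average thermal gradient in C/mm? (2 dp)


G = (1412-115)/0.76 = 1706.58 C/mm


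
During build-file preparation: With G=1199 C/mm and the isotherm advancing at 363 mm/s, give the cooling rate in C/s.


CR = 1199 * 363 = 435237 C/s


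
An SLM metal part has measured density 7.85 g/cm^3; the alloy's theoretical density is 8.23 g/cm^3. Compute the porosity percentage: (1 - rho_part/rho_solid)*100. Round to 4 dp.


Porosity = (1-7.85/8.23)*100 = 4.6173 %


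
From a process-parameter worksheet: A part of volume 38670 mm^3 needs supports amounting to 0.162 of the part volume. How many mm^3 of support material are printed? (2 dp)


V_support = 38670 * 0.162 = 6264.54 mm^3


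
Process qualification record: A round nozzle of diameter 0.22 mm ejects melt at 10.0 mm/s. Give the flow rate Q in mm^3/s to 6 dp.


A = pi*(0.22/2)^2 = 0.03801327 mm^2
Q = 0.03801327 * 10.0 = 0.380133 mm^3/s


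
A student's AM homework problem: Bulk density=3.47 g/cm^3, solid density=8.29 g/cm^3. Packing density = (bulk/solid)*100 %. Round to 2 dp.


Packing = (3.47/8.29)*100 = 41.86 %


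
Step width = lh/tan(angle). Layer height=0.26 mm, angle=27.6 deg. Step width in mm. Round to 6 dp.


step = 0.26 / tan(27.6) = 0.497334 mm


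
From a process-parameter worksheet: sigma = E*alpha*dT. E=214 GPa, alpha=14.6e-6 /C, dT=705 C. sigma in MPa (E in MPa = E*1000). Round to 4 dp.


sigma = 214*1000 * 14.6e-6 * 705 = 2202.702 MPa


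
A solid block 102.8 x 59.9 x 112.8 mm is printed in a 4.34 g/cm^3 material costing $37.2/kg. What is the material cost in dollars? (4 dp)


V = 102.8 * 59.9 * 112.8 = 694590.816 mm^3 = 694.590816 cm^3
Mass = 694.590816 * 4.34 / 1000 = 3.01452414 kg
Cost = 3.01452414 * 37.2 = 112.1403 $


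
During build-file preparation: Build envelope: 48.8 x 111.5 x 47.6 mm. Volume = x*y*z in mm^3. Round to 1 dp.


V = 48.8 * 111.5 * 47.6 = 259001.1 mm^3


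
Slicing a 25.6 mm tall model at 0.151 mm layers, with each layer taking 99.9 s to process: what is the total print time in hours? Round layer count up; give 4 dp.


Layers = ceil(25.6/0.151) = 170
t = 170 * 99.9 / 3600 = 4.7175 hrs


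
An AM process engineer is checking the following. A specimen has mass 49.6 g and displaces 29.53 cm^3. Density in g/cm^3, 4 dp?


rho = 49.6 / 29.53 = 1.6796 g/cm^3


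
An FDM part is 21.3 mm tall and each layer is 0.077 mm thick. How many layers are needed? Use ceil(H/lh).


Layers = ceil(21.3/0.077) = 277


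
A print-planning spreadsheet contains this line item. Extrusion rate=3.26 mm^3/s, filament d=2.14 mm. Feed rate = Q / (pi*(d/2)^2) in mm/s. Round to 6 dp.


A = pi*(2.14/2)^2 = 3.596809
v = 3.26 / 3.596809 = 0.906359 mm/s


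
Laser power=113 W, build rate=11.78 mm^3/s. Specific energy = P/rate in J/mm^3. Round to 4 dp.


SE = 113 / 11.78 = 9.5925 J/mm^3


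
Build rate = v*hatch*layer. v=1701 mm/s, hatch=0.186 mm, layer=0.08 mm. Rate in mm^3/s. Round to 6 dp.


Rate = 1701 * 0.186 * 0.08 = 25.31088 mm^3/s


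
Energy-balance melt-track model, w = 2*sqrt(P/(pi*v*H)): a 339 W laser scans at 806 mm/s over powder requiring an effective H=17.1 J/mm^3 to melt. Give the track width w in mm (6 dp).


w = 2*sqrt(339/(pi*806*17.1)) = 0.176966 mm


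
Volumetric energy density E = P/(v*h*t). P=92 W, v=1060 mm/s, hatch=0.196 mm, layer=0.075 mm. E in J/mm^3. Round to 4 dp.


E = 92 / (1060*0.196*0.075) = 5.9042 J/mm^3


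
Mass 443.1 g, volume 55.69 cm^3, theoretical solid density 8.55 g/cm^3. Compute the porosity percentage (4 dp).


rho_part = 443.1 / 55.69 = 7.95654516 g/cm^3
Porosity = (1 - 7.95654516/8.55)*100 = 6.941 %


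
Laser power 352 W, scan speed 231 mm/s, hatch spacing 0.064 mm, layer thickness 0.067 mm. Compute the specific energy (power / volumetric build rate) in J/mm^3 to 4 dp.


Build rate = 231 * 0.064 * 0.067 = 0.990528 mm^3/s
SE = 352 / 0.990528 = 355.366 J/mm^3


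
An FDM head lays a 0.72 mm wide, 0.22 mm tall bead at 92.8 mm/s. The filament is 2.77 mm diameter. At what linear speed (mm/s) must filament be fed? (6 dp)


Q = 0.72 * 0.22 * 92.8 = 14.69952 mm^3/s
A_fil = pi*(2.77/2)^2 = 6.02628157 mm^2
v_feed = 14.69952 / 6.02628157 = 2.439236 mm/s


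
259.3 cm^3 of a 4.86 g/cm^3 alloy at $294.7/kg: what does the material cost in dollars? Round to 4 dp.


Mass = 259.3*4.86/1000 = 1.260198 kg
Cost = 1.260198 * 294.7 = 371.3804 $


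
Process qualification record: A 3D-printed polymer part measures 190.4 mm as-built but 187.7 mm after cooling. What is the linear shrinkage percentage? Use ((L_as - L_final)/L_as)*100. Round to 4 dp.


Shrinkage = ((190.4-187.7)/190.4)*100 = 1.4181 %


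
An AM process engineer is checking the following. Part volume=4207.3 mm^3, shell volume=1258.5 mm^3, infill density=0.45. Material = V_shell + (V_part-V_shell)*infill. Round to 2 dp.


V_infill = (4207.3 - 1258.5) * 0.45 = 1326.96
V_total = 1258.5 + 1326.96 = 2585.46 mm^3


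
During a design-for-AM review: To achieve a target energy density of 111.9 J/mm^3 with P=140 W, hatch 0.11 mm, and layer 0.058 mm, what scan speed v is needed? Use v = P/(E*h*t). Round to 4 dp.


v = 140 / (111.9*0.11*0.058) = 196.0999 mm/s


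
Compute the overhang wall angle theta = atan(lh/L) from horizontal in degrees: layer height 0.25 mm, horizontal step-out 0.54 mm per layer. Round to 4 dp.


angle = atan(0.25/0.54) = 24.8424 degrees


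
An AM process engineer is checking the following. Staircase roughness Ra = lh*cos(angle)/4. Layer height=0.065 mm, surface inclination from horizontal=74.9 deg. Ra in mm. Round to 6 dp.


Ra = 0.065 * cos(74.9) / 4 = 0.004233 mm


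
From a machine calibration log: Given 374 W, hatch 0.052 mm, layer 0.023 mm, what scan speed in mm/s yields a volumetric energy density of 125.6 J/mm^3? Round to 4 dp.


v = 374 / (125.6*0.052*0.023) = 2489.7216 mm/s


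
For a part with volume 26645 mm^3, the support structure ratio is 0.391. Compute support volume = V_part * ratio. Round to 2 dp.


V_support = 26645 * 0.391 = 10418.2 mm^3


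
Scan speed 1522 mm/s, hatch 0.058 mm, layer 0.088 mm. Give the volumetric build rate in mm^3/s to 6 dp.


Rate = 1522 * 0.058 * 0.088 = 7.768288 mm^3/s


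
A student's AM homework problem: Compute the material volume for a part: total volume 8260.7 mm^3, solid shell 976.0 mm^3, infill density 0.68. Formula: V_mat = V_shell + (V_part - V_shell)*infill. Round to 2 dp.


V_infill = (8260.7 - 976.0) * 0.68 = 4953.6
V_total = 976.0 + 4953.6 = 5929.6 mm^3


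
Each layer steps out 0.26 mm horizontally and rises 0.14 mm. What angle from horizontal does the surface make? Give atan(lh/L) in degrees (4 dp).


angle = atan(0.14/0.26) = 28.3008 degrees


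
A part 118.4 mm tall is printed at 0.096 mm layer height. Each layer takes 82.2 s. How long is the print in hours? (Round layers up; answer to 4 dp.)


Layers = ceil(118.4/0.096) = 1234
t = 1234 * 82.2 / 3600 = 28.1763 hrs


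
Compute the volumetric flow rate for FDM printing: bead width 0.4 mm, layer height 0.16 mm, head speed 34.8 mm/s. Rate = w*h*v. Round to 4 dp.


Rate = 0.4 * 0.16 * 34.8 = 2.2272 mm^3/s


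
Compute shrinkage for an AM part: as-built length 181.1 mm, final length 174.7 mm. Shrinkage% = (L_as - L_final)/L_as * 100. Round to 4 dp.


Shrinkage = ((181.1-174.7)/181.1)*100 = 3.534 %


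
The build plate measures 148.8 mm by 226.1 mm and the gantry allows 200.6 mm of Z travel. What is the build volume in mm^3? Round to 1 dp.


V = 148.8 * 226.1 * 200.6 = 6748922.2 mm^3


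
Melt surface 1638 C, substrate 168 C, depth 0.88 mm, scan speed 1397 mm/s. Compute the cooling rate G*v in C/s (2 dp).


G = (1638-168)/0.88 = 1670.45454545 C/mm
CR = 1670.45454545 * 1397 = 2333625.0 C/s


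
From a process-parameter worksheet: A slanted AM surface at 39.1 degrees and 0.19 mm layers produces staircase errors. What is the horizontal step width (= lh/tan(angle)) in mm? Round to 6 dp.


step = 0.19 / tan(39.1) = 0.233795 mm


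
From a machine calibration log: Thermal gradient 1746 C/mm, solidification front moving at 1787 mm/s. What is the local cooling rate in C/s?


CR = 1746 * 1787 = 3120102 C/s


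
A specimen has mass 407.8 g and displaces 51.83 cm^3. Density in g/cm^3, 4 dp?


rho = 407.8 / 51.83 = 7.868 g/cm^3


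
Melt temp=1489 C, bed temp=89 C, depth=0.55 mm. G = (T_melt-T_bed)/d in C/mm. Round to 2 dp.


G = (1489-89)/0.55 = 2545.45 C/mm


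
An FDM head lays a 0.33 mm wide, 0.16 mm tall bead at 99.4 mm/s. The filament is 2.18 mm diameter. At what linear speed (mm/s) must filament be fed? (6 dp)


Q = 0.33 * 0.16 * 99.4 = 5.24832 mm^3/s
A_fil = pi*(2.18/2)^2 = 3.73252623 mm^2
v_feed = 5.24832 / 3.73252623 = 1.406104 mm/s


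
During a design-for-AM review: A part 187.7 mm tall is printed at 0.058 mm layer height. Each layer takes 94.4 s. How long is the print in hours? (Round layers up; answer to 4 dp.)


Layers = ceil(187.7/0.058) = 3237
t = 3237 * 94.4 / 3600 = 84.8813 hrs


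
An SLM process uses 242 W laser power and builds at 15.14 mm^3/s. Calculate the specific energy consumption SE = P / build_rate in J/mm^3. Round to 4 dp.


SE = 242 / 15.14 = 15.9841 J/mm^3


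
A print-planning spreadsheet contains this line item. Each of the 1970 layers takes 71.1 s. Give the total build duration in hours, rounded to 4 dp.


t = 1970 * 71.1 / 3600 = 38.9075 hrs


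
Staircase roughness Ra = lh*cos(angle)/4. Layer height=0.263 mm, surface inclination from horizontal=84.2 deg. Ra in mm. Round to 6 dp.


Ra = 0.263 * cos(84.2) / 4 = 0.006644 mm


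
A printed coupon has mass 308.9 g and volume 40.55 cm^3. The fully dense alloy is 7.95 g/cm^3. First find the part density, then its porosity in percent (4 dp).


rho_part = 308.9 / 40.55 = 7.61775586 g/cm^3
Porosity = (1 - 7.61775586/7.95)*100 = 4.1792 %


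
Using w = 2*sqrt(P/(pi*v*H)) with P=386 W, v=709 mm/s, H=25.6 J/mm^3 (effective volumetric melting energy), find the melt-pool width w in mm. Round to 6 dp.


w = 2*sqrt(386/(pi*709*25.6)) = 0.164553 mm


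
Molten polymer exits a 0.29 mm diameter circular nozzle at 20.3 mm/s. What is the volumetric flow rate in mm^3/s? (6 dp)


A = pi*(0.29/2)^2 = 0.06605199 mm^2
Q = 0.06605199 * 20.3 = 1.340855 mm^3/s


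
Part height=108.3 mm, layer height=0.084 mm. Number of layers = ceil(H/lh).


Layers = ceil(108.3/0.084) = 1290


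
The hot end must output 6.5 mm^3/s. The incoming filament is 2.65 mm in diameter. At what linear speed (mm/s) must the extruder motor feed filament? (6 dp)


A = pi*(2.65/2)^2 = 5.515459
v = 6.5 / 5.515459 = 1.178506 mm/s


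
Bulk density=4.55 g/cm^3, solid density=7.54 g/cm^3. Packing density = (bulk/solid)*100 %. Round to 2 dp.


Packing = (4.55/7.54)*100 = 60.34 %


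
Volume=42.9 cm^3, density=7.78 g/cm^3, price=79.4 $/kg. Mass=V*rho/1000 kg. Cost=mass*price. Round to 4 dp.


Mass = 42.9*7.78/1000 = 0.333762 kg
Cost = 0.333762 * 79.4 = 26.5007 $


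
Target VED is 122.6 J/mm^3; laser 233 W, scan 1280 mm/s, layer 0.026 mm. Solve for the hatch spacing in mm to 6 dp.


h = 233 / (122.6*1280*0.026) = 0.057106 mm


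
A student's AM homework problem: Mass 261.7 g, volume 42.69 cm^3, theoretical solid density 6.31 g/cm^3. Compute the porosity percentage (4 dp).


rho_part = 261.7 / 42.69 = 6.13024127 g/cm^3
Porosity = (1 - 6.13024127/6.31)*100 = 2.8488 %


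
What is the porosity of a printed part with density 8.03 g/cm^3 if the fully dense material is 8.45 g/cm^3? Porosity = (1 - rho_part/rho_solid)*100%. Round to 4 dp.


Porosity = (1-8.03/8.45)*100 = 4.9704 %


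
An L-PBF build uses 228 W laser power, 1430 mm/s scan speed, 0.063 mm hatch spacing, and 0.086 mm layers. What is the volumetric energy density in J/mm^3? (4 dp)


E = 228 / (1430*0.063*0.086) = 29.4279 J/mm^3


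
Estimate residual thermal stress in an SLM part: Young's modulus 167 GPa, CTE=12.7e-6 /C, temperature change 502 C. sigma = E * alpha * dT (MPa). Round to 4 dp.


sigma = 167*1000 * 12.7e-6 * 502 = 1064.6918 MPa


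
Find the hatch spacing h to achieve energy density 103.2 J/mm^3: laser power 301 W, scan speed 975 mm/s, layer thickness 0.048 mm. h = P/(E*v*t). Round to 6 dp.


h = 301 / (103.2*975*0.048) = 0.062322 mm


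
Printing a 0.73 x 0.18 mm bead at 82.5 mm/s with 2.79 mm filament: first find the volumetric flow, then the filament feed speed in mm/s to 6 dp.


Q = 0.73 * 0.18 * 82.5 = 10.8405 mm^3/s
A_fil = pi*(2.79/2)^2 = 6.11361784 mm^2
v_feed = 10.8405 / 6.11361784 = 1.773173 mm/s


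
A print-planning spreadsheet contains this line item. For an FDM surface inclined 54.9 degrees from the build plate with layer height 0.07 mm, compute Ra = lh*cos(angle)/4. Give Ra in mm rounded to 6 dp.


Ra = 0.07 * cos(54.9) / 4 = 0.010063 mm


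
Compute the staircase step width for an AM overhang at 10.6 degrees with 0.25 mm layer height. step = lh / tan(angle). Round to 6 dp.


step = 0.25 / tan(10.6) = 1.335863 mm


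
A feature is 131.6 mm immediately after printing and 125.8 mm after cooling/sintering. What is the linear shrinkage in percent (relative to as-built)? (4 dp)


Shrinkage = ((131.6-125.8)/131.6)*100 = 4.4073 %


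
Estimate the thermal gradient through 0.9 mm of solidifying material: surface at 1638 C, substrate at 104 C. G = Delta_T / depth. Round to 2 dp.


G = (1638-104)/0.9 = 1704.44 C/mm


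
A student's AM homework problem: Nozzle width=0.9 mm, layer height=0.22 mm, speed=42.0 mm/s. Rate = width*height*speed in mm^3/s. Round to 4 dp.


Rate = 0.9 * 0.22 * 42.0 = 8.316 mm^3/s


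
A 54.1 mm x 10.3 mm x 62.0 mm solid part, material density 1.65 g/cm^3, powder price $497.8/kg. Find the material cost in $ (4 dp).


V = 54.1 * 10.3 * 62.0 = 34548.26 mm^3 = 34.54826 cm^3
Mass = 34.54826 * 1.65 / 1000 = 0.05700463 kg
Cost = 0.05700463 * 497.8 = 28.3769 $


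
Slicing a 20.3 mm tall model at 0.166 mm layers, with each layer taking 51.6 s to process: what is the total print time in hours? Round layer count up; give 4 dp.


Layers = ceil(20.3/0.166) = 123
t = 123 * 51.6 / 3600 = 1.763 hrs


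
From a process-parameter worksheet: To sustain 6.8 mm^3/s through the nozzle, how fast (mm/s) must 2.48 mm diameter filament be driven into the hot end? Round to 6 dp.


A = pi*(2.48/2)^2 = 4.830513
v = 6.8 / 4.830513 = 1.407718 mm/s


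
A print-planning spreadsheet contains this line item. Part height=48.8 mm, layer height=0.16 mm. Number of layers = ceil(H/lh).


Layers = ceil(48.8/0.16) = 305


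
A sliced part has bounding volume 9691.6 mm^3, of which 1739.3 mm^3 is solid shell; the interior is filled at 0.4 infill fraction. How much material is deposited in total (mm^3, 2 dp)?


V_infill = (9691.6 - 1739.3) * 0.4 = 3180.92
V_total = 1739.3 + 3180.92 = 4920.22 mm^3


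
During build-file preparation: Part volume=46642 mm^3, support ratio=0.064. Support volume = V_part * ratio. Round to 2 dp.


V_support = 46642 * 0.064 = 2985.09 mm^3


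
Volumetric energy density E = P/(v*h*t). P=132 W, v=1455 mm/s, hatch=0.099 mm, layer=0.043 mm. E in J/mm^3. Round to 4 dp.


E = 132 / (1455*0.099*0.043) = 21.3112 J/mm^3


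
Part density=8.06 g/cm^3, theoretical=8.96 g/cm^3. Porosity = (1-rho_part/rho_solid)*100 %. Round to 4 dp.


Porosity = (1-8.06/8.96)*100 = 10.0446 %


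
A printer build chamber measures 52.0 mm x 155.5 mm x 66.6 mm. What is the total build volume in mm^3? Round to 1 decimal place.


V = 52.0 * 155.5 * 66.6 = 538527.6 mm^3


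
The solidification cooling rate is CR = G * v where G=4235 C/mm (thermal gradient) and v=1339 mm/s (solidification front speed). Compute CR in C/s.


CR = 4235 * 1339 = 5670665 C/s


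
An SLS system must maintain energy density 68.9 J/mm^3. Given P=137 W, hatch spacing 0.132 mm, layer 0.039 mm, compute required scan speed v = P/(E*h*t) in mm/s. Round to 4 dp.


v = 137 / (68.9*0.132*0.039) = 386.2449 mm/s


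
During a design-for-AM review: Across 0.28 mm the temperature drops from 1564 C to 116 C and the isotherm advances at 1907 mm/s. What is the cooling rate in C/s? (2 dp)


G = (1564-116)/0.28 = 5171.42857143 C/mm
CR = 5171.42857143 * 1907 = 9861914.29 C/s


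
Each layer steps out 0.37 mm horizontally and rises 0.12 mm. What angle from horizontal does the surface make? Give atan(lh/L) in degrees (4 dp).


angle = atan(0.12/0.37) = 17.9691 degrees


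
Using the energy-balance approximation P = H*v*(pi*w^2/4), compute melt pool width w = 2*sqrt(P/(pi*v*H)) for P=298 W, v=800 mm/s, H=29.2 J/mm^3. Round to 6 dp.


w = 2*sqrt(298/(pi*800*29.2)) = 0.127446 mm


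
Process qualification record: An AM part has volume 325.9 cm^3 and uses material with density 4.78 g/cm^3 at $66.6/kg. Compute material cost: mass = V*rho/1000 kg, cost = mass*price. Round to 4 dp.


Mass = 325.9*4.78/1000 = 1.557802 kg
Cost = 1.557802 * 66.6 = 103.7496 $


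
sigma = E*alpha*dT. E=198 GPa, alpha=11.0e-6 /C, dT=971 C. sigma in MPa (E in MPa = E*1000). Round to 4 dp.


sigma = 198*1000 * 11.0e-6 * 971 = 2114.838 MPa
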